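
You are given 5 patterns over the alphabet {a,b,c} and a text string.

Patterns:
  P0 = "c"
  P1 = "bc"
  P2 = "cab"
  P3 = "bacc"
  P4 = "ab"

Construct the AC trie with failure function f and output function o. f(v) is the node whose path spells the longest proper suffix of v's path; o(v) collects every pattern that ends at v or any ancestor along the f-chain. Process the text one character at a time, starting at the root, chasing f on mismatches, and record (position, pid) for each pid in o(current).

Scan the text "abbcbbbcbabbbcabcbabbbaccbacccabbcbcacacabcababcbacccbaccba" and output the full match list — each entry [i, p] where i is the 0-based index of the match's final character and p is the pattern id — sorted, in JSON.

Build:
Trie nodes:
  n0 'ε': a→9 b→2 c→1
  n1 'c': a→4  ←P0
  n2 'b': a→6 c→3
  n3 'bc': ·  ←P1
  n4 'ca': b→5
  n5 'cab': ·  ←P2
  n6 'ba': c→7
  n7 'bac': c→8
  n8 'bacc': ·  ←P3
  n9 'a': b→10
  n10 'ab': ·  ←P4

Failure links (BFS by depth):
  fail(1) 'c': from fail(0)=0 chase 'c': 0 ⇒ 0;  out={0}∪out(0)={0}
  fail(2) 'b': from fail(0)=0 chase 'b': 0 ⇒ 0;  out=∅∪out(0)=∅
  fail(9) 'a': from fail(0)=0 chase 'a': 0 ⇒ 0;  out=∅∪out(0)=∅
  fail(3) 'bc': from fail(2)=0 chase 'c': 0 ⇒ 1;  out={1}∪out(1)={0,1}
  fail(4) 'ca': from fail(1)=0 chase 'a': 0 ⇒ 9;  out=∅∪out(9)=∅
  fail(6) 'ba': from fail(2)=0 chase 'a': 0 ⇒ 9;  out=∅∪out(9)=∅
  fail(10) 'ab': from fail(9)=0 chase 'b': 0 ⇒ 2;  out={4}∪out(2)={4}
  fail(5) 'cab': from fail(4)=9 chase 'b': 9 ⇒ 10;  out={2}∪out(10)={2,4}
  fail(7) 'bac': from fail(6)=9 chase 'c': 9→0 ⇒ 1;  out=∅∪out(1)={0}
  fail(8) 'bacc': from fail(7)=1 chase 'c': 1→0 ⇒ 1;  out={3}∪out(1)={0,3}

Scan:
[0] read 'a'  n0⇒n9
[1] read 'b'  n9⇒n10  emit P4@[0:1]
[2] read 'b'  n10⇒n2 (via fail)
[3] read 'c'  n2⇒n3  emit P0@[3:3],P1@[2:3]
[4] read 'b'  n3⇒n2 (via fail)
[5] read 'b'  n2⇒n2 (via fail)
[6] read 'b'  n2⇒n2 (via fail)
[7] read 'c'  n2⇒n3  emit P0@[7:7],P1@[6:7]
[8] read 'b'  n3⇒n2 (via fail)
[9] read 'a'  n2⇒n6
[10] read 'b'  n6⇒n10 (via fail)  emit P4@[9:10]
[11] read 'b'  n10⇒n2 (via fail)
[12] read 'b'  n2⇒n2 (via fail)
[13] read 'c'  n2⇒n3  emit P0@[13:13],P1@[12:13]
[14] read 'a'  n3⇒n4 (via fail)
[15] read 'b'  n4⇒n5  emit P2@[13:15],P4@[14:15]
[16] read 'c'  n5⇒n3 (via fail)  emit P0@[16:16],P1@[15:16]
[17] read 'b'  n3⇒n2 (via fail)
[18] read 'a'  n2⇒n6
[19] read 'b'  n6⇒n10 (via fail)  emit P4@[18:19]
[20] read 'b'  n10⇒n2 (via fail)
[21] read 'b'  n2⇒n2 (via fail)
[22] read 'a'  n2⇒n6
[23] read 'c'  n6⇒n7  emit P0@[23:23]
[24] read 'c'  n7⇒n8  emit P0@[24:24],P3@[21:24]
[25] read 'b'  n8⇒n2 (via fail)
[26] read 'a'  n2⇒n6
[27] read 'c'  n6⇒n7  emit P0@[27:27]
[28] read 'c'  n7⇒n8  emit P0@[28:28],P3@[25:28]
[29] read 'c'  n8⇒n1 (via fail)  emit P0@[29:29]
[30] read 'a'  n1⇒n4
[31] read 'b'  n4⇒n5  emit P2@[29:31],P4@[30:31]
[32] read 'b'  n5⇒n2 (via fail)
[33] read 'c'  n2⇒n3  emit P0@[33:33],P1@[32:33]
[34] read 'b'  n3⇒n2 (via fail)
[35] read 'c'  n2⇒n3  emit P0@[35:35],P1@[34:35]
[36] read 'a'  n3⇒n4 (via fail)
[37] read 'c'  n4⇒n1 (via fail)  emit P0@[37:37]
[38] read 'a'  n1⇒n4
[39] read 'c'  n4⇒n1 (via fail)  emit P0@[39:39]
[40] read 'a'  n1⇒n4
[41] read 'b'  n4⇒n5  emit P2@[39:41],P4@[40:41]
[42] read 'c'  n5⇒n3 (via fail)  emit P0@[42:42],P1@[41:42]
[43] read 'a'  n3⇒n4 (via fail)
[44] read 'b'  n4⇒n5  emit P2@[42:44],P4@[43:44]
[45] read 'a'  n5⇒n6 (via fail)
[46] read 'b'  n6⇒n10 (via fail)  emit P4@[45:46]
[47] read 'c'  n10⇒n3 (via fail)  emit P0@[47:47],P1@[46:47]
[48] read 'b'  n3⇒n2 (via fail)
[49] read 'a'  n2⇒n6
[50] read 'c'  n6⇒n7  emit P0@[50:50]
[51] read 'c'  n7⇒n8  emit P0@[51:51],P3@[48:51]
[52] read 'c'  n8⇒n1 (via fail)  emit P0@[52:52]
[53] read 'b'  n1⇒n2 (via fail)
[54] read 'a'  n2⇒n6
[55] read 'c'  n6⇒n7  emit P0@[55:55]
[56] read 'c'  n7⇒n8  emit P0@[56:56],P3@[53:56]
[57] read 'b'  n8⇒n2 (via fail)
[58] read 'a'  n2⇒n6

Result: [[1,4],[3,0],[3,1],[7,0],[7,1],[10,4],[13,0],[13,1],[15,2],[15,4],[16,0],[16,1],[19,4],[23,0],[24,0],[24,3],[27,0],[28,0],[28,3],[29,0],[31,2],[31,4],[33,0],[33,1],[35,0],[35,1],[37,0],[39,0],[41,2],[41,4],[42,0],[42,1],[44,2],[44,4],[46,4],[47,0],[47,1],[50,0],[51,0],[51,3],[52,0],[55,0],[56,0],[56,3]]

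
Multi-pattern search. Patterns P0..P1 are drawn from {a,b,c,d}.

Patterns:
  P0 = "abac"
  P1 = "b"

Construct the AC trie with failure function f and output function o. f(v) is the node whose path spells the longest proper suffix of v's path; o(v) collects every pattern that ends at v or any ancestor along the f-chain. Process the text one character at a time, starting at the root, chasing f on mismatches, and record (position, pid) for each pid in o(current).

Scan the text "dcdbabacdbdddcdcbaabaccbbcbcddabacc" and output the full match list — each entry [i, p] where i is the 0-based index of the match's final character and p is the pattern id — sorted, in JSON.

Build:
Trie nodes:
  0='ε' goto a→1 b→5
  1='a' goto b→2
  2='ab' goto a→3
  3='aba' goto c→4
  4='abac' goto ·  ←P0
  5='b' goto ·  ←P1

Failure links (BFS by depth):
  n1('a'): parent n0 fail=0; on 'a' 0 → fail=0;  out ∅∪∅=∅
  n5('b'): parent n0 fail=0; on 'b' 0 → fail=0;  out {1}∪∅={1}
  n2('ab'): parent n1 fail=0; on 'b' 0 → fail=5;  out ∅∪{1}={1}
  n3('aba'): parent n2 fail=5; on 'a' 5→0 → fail=1;  out ∅∪∅=∅
  n4('abac'): parent n3 fail=1; on 'c' 1→0 → fail=0;  out {0}∪∅={0}

Run:
[0] read 'd'  n0⇒n0
[1] read 'c'  n0⇒n0
[2] read 'd'  n0⇒n0
[3] read 'b'  n0⇒n5  → match P1@[3:3]
[4] read 'a'  n5⇒n1 (via fail)
[5] read 'b'  n1⇒n2  → match P1@[5:5]
[6] read 'a'  n2⇒n3
[7] read 'c'  n3⇒n4  → match P0@[4:7]
[8] read 'd'  n4⇒n0 (via fail)
[9] read 'b'  n0⇒n5  → match P1@[9:9]
[10] read 'd'  n5⇒n0 (via fail)
[11] read 'd'  n0⇒n0
[12] read 'd'  n0⇒n0
[13] read 'c'  n0⇒n0
[14] read 'd'  n0⇒n0
[15] read 'c'  n0⇒n0
[16] read 'b'  n0⇒n5  → match P1@[16:16]
[17] read 'a'  n5⇒n1 (via fail)
[18] read 'a'  n1⇒n1 (via fail)
[19] read 'b'  n1⇒n2  → match P1@[19:19]
[20] read 'a'  n2⇒n3
[21] read 'c'  n3⇒n4  → match P0@[18:21]
[22] read 'c'  n4⇒n0 (via fail)
[23] read 'b'  n0⇒n5  → match P1@[23:23]
[24] read 'b'  n5⇒n5 (via fail)  → match P1@[24:24]
[25] read 'c'  n5⇒n0 (via fail)
[26] read 'b'  n0⇒n5  → match P1@[26:26]
[27] read 'c'  n5⇒n0 (via fail)
[28] read 'd'  n0⇒n0
[29] read 'd'  n0⇒n0
[30] read 'a'  n0⇒n1
[31] read 'b'  n1⇒n2  → match P1@[31:31]
[32] read 'a'  n2⇒n3
[33] read 'c'  n3⇒n4  → match P0@[30:33]
[34] read 'c'  n4⇒n0 (via fail)

All matches (sorted): [[3,1],[5,1],[7,0],[9,1],[16,1],[19,1],[21,0],[23,1],[24,1],[26,1],[31,1],[33,0]]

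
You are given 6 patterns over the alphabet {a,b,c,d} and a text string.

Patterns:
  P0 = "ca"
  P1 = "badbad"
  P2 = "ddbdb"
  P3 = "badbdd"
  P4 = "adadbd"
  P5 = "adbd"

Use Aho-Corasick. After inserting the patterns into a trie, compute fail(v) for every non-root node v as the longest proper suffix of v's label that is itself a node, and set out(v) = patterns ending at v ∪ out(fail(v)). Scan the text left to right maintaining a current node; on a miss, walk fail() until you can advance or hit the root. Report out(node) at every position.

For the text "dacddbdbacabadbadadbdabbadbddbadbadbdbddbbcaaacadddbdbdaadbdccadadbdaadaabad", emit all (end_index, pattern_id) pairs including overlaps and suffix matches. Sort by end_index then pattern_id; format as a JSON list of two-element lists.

Build:
Trie nodes:
  n0 'ε': a→16 b→3 c→1 d→9
  n1 'c': a→2
  n2 'ca': ·  ←P0
  n3 'b': a→4
  n4 'ba': d→5
  n5 'bad': b→6
  n6 'badb': a→7 d→14
  n7 'badba': d→8
  n8 'badbad': ·  ←P1
  n9 'd': d→10
  n10 'dd': b→11
  n11 'ddb': d→12
  n12 'ddbd': b→13
  n13 'ddbdb': ·  ←P2
  n14 'badbd': d→15
  n15 'badbdd': ·  ←P3
  n16 'a': d→17
  n17 'ad': a→18 b→22
  n18 'ada': d→19
  n19 'adad': b→20
  n20 'adadb': d→21
  n21 'adadbd': ·  ←P4
  n22 'adb': d→23
  n23 'adbd': ·  ←P5

Failure links (BFS by depth):
  n1('c'): parent n0 fail=0; on 'c' 0 → fail=0;  out ∅∪∅=∅
  n3('b'): parent n0 fail=0; on 'b' 0 → fail=0;  out ∅∪∅=∅
  n9('d'): parent n0 fail=0; on 'd' 0 → fail=0;  out ∅∪∅=∅
  n16('a'): parent n0 fail=0; on 'a' 0 → fail=0;  out ∅∪∅=∅
  n2('ca'): parent n1 fail=0; on 'a' 0 → fail=16;  out {0}∪∅={0}
  n4('ba'): parent n3 fail=0; on 'a' 0 → fail=16;  out ∅∪∅=∅
  n10('dd'): parent n9 fail=0; on 'd' 0 → fail=9;  out ∅∪∅=∅
  n17('ad'): parent n16 fail=0; on 'd' 0 → fail=9;  out ∅∪∅=∅
  n5('bad'): parent n4 fail=16; on 'd' 16 → fail=17;  out ∅∪∅=∅
  n11('ddb'): parent n10 fail=9; on 'b' 9→0 → fail=3;  out ∅∪∅=∅
  n18('ada'): parent n17 fail=9; on 'a' 9→0 → fail=16;  out ∅∪∅=∅
  n22('adb'): parent n17 fail=9; on 'b' 9→0 → fail=3;  out ∅∪∅=∅
  n6('badb'): parent n5 fail=17; on 'b' 17 → fail=22;  out ∅∪∅=∅
  n12('ddbd'): parent n11 fail=3; on 'd' 3→0 → fail=9;  out ∅∪∅=∅
  n19('adad'): parent n18 fail=16; on 'd' 16 → fail=17;  out ∅∪∅=∅
  n23('adbd'): parent n22 fail=3; on 'd' 3→0 → fail=9;  out {5}∪∅={5}
  n7('badba'): parent n6 fail=22; on 'a' 22→3 → fail=4;  out ∅∪∅=∅
  n13('ddbdb'): parent n12 fail=9; on 'b' 9→0 → fail=3;  out {2}∪∅={2}
  n14('badbd'): parent n6 fail=22; on 'd' 22 → fail=23;  out ∅∪{5}={5}
  n20('adadb'): parent n19 fail=17; on 'b' 17 → fail=22;  out ∅∪∅=∅
  n8('badbad'): parent n7 fail=4; on 'd' 4 → fail=5;  out {1}∪∅={1}
  n15('badbdd'): parent n14 fail=23; on 'd' 23→9 → fail=10;  out {3}∪∅={3}
  n21('adadbd'): parent n20 fail=22; on 'd' 22 → fail=23;  out {4}∪{5}={4,5}

Run:
i=0 'd': node 0→9
i=1 'a': node 9→16 (via fail)
i=2 'c': node 16→1 (via fail)
i=3 'd': node 1→9 (via fail)
i=4 'd': node 9→10
i=5 'b': node 10→11
i=6 'd': node 11→12
i=7 'b': node 12→13  → match P2@[3:7]
i=8 'a': node 13→4 (via fail)
i=9 'c': node 4→1 (via fail)
i=10 'a': node 1→2  → match P0@[9:10]
i=11 'b': node 2→3 (via fail)
i=12 'a': node 3→4
i=13 'd': node 4→5
i=14 'b': node 5→6
i=15 'a': node 6→7
i=16 'd': node 7→8  → match P1@[11:16]
i=17 'a': node 8→18 (via fail)
i=18 'd': node 18→19
i=19 'b': node 19→20
i=20 'd': node 20→21  → match P4@[15:20],P5@[17:20]
i=21 'a': node 21→16 (via fail)
i=22 'b': node 16→3 (via fail)
i=23 'b': node 3→3 (via fail)
i=24 'a': node 3→4
i=25 'd': node 4→5
i=26 'b': node 5→6
i=27 'd': node 6→14  → match P5@[24:27]
i=28 'd': node 14→15  → match P3@[23:28]
i=29 'b': node 15→11 (via fail)
i=30 'a': node 11→4 (via fail)
i=31 'd': node 4→5
i=32 'b': node 5→6
i=33 'a': node 6→7
i=34 'd': node 7→8  → match P1@[29:34]
i=35 'b': node 8→6 (via fail)
i=36 'd': node 6→14  → match P5@[33:36]
i=37 'b': node 14→3 (via fail)
i=38 'd': node 3→9 (via fail)
i=39 'd': node 9→10
i=40 'b': node 10→11
i=41 'b': node 11→3 (via fail)
i=42 'c': node 3→1 (via fail)
i=43 'a': node 1→2  → match P0@[42:43]
i=44 'a': node 2→16 (via fail)
i=45 'a': node 16→16 (via fail)
i=46 'c': node 16→1 (via fail)
i=47 'a': node 1→2  → match P0@[46:47]
i=48 'd': node 2→17 (via fail)
i=49 'd': node 17→10 (via fail)
i=50 'd': node 10→10 (via fail)
i=51 'b': node 10→11
i=52 'd': node 11→12
i=53 'b': node 12→13  → match P2@[49:53]
i=54 'd': node 13→9 (via fail)
i=55 'a': node 9→16 (via fail)
i=56 'a': node 16→16 (via fail)
i=57 'd': node 16→17
i=58 'b': node 17→22
i=59 'd': node 22→23  → match P5@[56:59]
i=60 'c': node 23→1 (via fail)
i=61 'c': node 1→1 (via fail)
i=62 'a': node 1→2  → match P0@[61:62]
i=63 'd': node 2→17 (via fail)
i=64 'a': node 17→18
i=65 'd': node 18→19
i=66 'b': node 19→20
i=67 'd': node 20→21  → match P4@[62:67],P5@[64:67]
i=68 'a': node 21→16 (via fail)
i=69 'a': node 16→16 (via fail)
i=70 'd': node 16→17
i=71 'a': node 17→18
i=72 'a': node 18→16 (via fail)
i=73 'b': node 16→3 (via fail)
i=74 'a': node 3→4
i=75 'd': node 4→5

Result: [[7,2],[10,0],[16,1],[20,4],[20,5],[27,5],[28,3],[34,1],[36,5],[43,0],[47,0],[53,2],[59,5],[62,0],[67,4],[67,5]]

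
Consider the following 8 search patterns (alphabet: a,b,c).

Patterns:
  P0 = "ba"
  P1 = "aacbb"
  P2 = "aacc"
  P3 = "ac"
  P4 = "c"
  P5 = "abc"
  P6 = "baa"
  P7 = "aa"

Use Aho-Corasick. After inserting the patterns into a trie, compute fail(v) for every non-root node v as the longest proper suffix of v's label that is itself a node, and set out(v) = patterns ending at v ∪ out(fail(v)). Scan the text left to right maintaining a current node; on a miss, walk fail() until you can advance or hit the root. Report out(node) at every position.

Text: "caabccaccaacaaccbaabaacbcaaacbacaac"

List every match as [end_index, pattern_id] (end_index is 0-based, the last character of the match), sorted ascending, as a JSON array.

Build automaton:
Trie (insert patterns):
  n0 'ε': a→3 b→1 c→10
  n1 'b': a→2
  n2 'ba': a→13  [P0 ends]
  n3 'a': a→4 b→11 c→9
  n4 'aa': c→5  [P7 ends]
  n5 'aac': b→6 c→8
  n6 'aacb': b→7
  n7 'aacbb': ·  [P1 ends]
  n8 'aacc': ·  [P2 ends]
  n9 'ac': ·  [P3 ends]
  n10 'c': ·  [P4 ends]
  n11 'ab': c→12
  n12 'abc': ·  [P5 ends]
  n13 'baa': ·  [P6 ends]

BFS fail/out derivation:
  n1('b'): parent n0 fail=0; on 'b' 0 → fail=0;  out ∅∪∅=∅
  n3('a'): parent n0 fail=0; on 'a' 0 → fail=0;  out ∅∪∅=∅
  n10('c'): parent n0 fail=0; on 'c' 0 → fail=0;  out {4}∪∅={4}
  n2('ba'): parent n1 fail=0; on 'a' 0 → fail=3;  out {0}∪∅={0}
  n4('aa'): parent n3 fail=0; on 'a' 0 → fail=3;  out {7}∪∅={7}
  n9('ac'): parent n3 fail=0; on 'c' 0 → fail=10;  out {3}∪{4}={3,4}
  n11('ab'): parent n3 fail=0; on 'b' 0 → fail=1;  out ∅∪∅=∅
  n5('aac'): parent n4 fail=3; on 'c' 3 → fail=9;  out ∅∪{3,4}={3,4}
  n12('abc'): parent n11 fail=1; on 'c' 1→0 → fail=10;  out {5}∪{4}={4,5}
  n13('baa'): parent n2 fail=3; on 'a' 3 → fail=4;  out {6}∪{7}={6,7}
  n6('aacb'): parent n5 fail=9; on 'b' 9→10→0 → fail=1;  out ∅∪∅=∅
  n8('aacc'): parent n5 fail=9; on 'c' 9→10→0 → fail=10;  out {2}∪{4}={2,4}
  n7('aacbb'): parent n6 fail=1; on 'b' 1→0 → fail=1;  out {1}∪∅={1}

Scan:
i=0 'c': node 0→10  → match P4@[0:0]
i=1 'a': node 10→3 ·f
i=2 'a': node 3→4  → match P7@[1:2]
i=3 'b': node 4→11 ·f
i=4 'c': node 11→12  → match P4@[4:4],P5@[2:4]
i=5 'c': node 12→10 ·f  → match P4@[5:5]
i=6 'a': node 10→3 ·f
i=7 'c': node 3→9  → match P3@[6:7],P4@[7:7]
i=8 'c': node 9→10 ·f  → match P4@[8:8]
i=9 'a': node 10→3 ·f
i=10 'a': node 3→4  → match P7@[9:10]
i=11 'c': node 4→5  → match P3@[10:11],P4@[11:11]
i=12 'a': node 5→3 ·f
i=13 'a': node 3→4  → match P7@[12:13]
i=14 'c': node 4→5  → match P3@[13:14],P4@[14:14]
i=15 'c': node 5→8  → match P2@[12:15],P4@[15:15]
i=16 'b': node 8→1 ·f
i=17 'a': node 1→2  → match P0@[16:17]
i=18 'a': node 2→13  → match P6@[16:18],P7@[17:18]
i=19 'b': node 13→11 ·f
i=20 'a': node 11→2 ·f  → match P0@[19:20]
i=21 'a': node 2→13  → match P6@[19:21],P7@[20:21]
i=22 'c': node 13→5 ·f  → match P3@[21:22],P4@[22:22]
i=23 'b': node 5→6
i=24 'c': node 6→10 ·f  → match P4@[24:24]
i=25 'a': node 10→3 ·f
i=26 'a': node 3→4  → match P7@[25:26]
i=27 'a': node 4→4 ·f  → match P7@[26:27]
i=28 'c': node 4→5  → match P3@[27:28],P4@[28:28]
i=29 'b': node 5→6
i=30 'a': node 6→2 ·f  → match P0@[29:30]
i=31 'c': node 2→9 ·f  → match P3@[30:31],P4@[31:31]
i=32 'a': node 9→3 ·f
i=33 'a': node 3→4  → match P7@[32:33]
i=34 'c': node 4→5  → match P3@[33:34],P4@[34:34]

Result: [[0,4],[2,7],[4,4],[4,5],[5,4],[7,3],[7,4],[8,4],[10,7],[11,3],[11,4],[13,7],[14,3],[14,4],[15,2],[15,4],[17,0],[18,6],[18,7],[20,0],[21,6],[21,7],[22,3],[22,4],[24,4],[26,7],[27,7],[28,3],[28,4],[30,0],[31,3],[31,4],[33,7],[34,3],[34,4]]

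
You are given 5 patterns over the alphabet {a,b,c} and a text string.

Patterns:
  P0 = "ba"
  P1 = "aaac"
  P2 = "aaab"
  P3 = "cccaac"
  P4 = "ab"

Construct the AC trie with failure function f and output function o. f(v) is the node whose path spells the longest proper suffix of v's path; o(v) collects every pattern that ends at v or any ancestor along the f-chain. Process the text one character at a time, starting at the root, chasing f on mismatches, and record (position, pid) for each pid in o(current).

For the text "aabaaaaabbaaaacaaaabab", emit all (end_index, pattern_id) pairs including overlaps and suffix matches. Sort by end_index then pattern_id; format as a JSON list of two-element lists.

Build automaton:
Trie nodes:
  n0 'ε': a→3 b→1 c→8
  n1 'b': a→2
  n2 'ba': ·  [P0 ends]
  n3 'a': a→4 b→14
  n4 'aa': a→5
  n5 'aaa': b→7 c→6
  n6 'aaac': ·  [P1 ends]
  n7 'aaab': ·  [P2 ends]
  n8 'c': c→9
  n9 'cc': c→10
  n10 'ccc': a→11
  n11 'ccca': a→12
  n12 'cccaa': c→13
  n13 'cccaac': ·  [P3 ends]
  n14 'ab': ·  [P4 ends]

Failure links (BFS by depth):
  fail(1) 'b': from fail(0)=0 chase 'b': 0 ⇒ 0;  out=∅∪out(0)=∅
  fail(3) 'a': from fail(0)=0 chase 'a': 0 ⇒ 0;  out=∅∪out(0)=∅
  fail(8) 'c': from fail(0)=0 chase 'c': 0 ⇒ 0;  out=∅∪out(0)=∅
  fail(2) 'ba': from fail(1)=0 chase 'a': 0 ⇒ 3;  out={0}∪out(3)={0}
  fail(4) 'aa': from fail(3)=0 chase 'a': 0 ⇒ 3;  out=∅∪out(3)=∅
  fail(9) 'cc': from fail(8)=0 chase 'c': 0 ⇒ 8;  out=∅∪out(8)=∅
  fail(14) 'ab': from fail(3)=0 chase 'b': 0 ⇒ 1;  out={4}∪out(1)={4}
  fail(5) 'aaa': from fail(4)=3 chase 'a': 3 ⇒ 4;  out=∅∪out(4)=∅
  fail(10) 'ccc': from fail(9)=8 chase 'c': 8 ⇒ 9;  out=∅∪out(9)=∅
  fail(6) 'aaac': from fail(5)=4 chase 'c': 4→3→0 ⇒ 8;  out={1}∪out(8)={1}
  fail(7) 'aaab': from fail(5)=4 chase 'b': 4→3 ⇒ 14;  out={2}∪out(14)={2,4}
  fail(11) 'ccca': from fail(10)=9 chase 'a': 9→8→0 ⇒ 3;  out=∅∪out(3)=∅
  fail(12) 'cccaa': from fail(11)=3 chase 'a': 3 ⇒ 4;  out=∅∪out(4)=∅
  fail(13) 'cccaac': from fail(12)=4 chase 'c': 4→3→0 ⇒ 8;  out={3}∪out(8)={3}

Scan:
pos 0 'a': at 3
pos 1 'a': at 4
pos 2 'b': at 14 (fail-walked)  ** P4@[1:2]
pos 3 'a': at 2 (fail-walked)  ** P0@[2:3]
pos 4 'a': at 4 (fail-walked)
pos 5 'a': at 5
pos 6 'a': at 5 (fail-walked)
pos 7 'a': at 5 (fail-walked)
pos 8 'b': at 7  ** P2@[5:8],P4@[7:8]
pos 9 'b': at 1 (fail-walked)
pos 10 'a': at 2  ** P0@[9:10]
pos 11 'a': at 4 (fail-walked)
pos 12 'a': at 5
pos 13 'a': at 5 (fail-walked)
pos 14 'c': at 6  ** P1@[11:14]
pos 15 'a': at 3 (fail-walked)
pos 16 'a': at 4
pos 17 'a': at 5
pos 18 'a': at 5 (fail-walked)
pos 19 'b': at 7  ** P2@[16:19],P4@[18:19]
pos 20 'a': at 2 (fail-walked)  ** P0@[19:20]
pos 21 'b': at 14 (fail-walked)  ** P4@[20:21]

Result: [[2,4],[3,0],[8,2],[8,4],[10,0],[14,1],[19,2],[19,4],[20,0],[21,4]]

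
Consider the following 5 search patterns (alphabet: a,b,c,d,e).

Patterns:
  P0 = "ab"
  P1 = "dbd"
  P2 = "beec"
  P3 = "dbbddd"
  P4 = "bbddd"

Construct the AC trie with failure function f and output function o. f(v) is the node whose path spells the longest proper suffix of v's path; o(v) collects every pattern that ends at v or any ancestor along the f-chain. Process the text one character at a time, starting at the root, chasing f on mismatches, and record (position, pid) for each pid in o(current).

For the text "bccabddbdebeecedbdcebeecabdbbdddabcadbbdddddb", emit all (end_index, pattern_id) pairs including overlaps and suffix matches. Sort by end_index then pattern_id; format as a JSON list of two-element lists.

Construct AC machine:
Trie nodes:
  n0 'ε': a→1 b→6 d→3
  n1 'a': b→2
  n2 'ab': ·  ←P0
  n3 'd': b→4
  n4 'db': b→10 d→5
  n5 'dbd': ·  ←P1
  n6 'b': b→14 e→7
  n7 'be': e→8
  n8 'bee': c→9
  n9 'beec': ·  ←P2
  n10 'dbb': d→11
  n11 'dbbd': d→12
  n12 'dbbdd': d→13
  n13 'dbbddd': ·  ←P3
  n14 'bb': d→15
  n15 'bbd': d→16
  n16 'bbdd': d→17
  n17 'bbddd': ·  ←P4

BFS fail/out derivation:
  n1('a'): parent n0 fail=0; on 'a' 0 → fail=0;  out ∅∪∅=∅
  n3('d'): parent n0 fail=0; on 'd' 0 → fail=0;  out ∅∪∅=∅
  n6('b'): parent n0 fail=0; on 'b' 0 → fail=0;  out ∅∪∅=∅
  n2('ab'): parent n1 fail=0; on 'b' 0 → fail=6;  out {0}∪∅={0}
  n4('db'): parent n3 fail=0; on 'b' 0 → fail=6;  out ∅∪∅=∅
  n7('be'): parent n6 fail=0; on 'e' 0 → fail=0;  out ∅∪∅=∅
  n14('bb'): parent n6 fail=0; on 'b' 0 → fail=6;  out ∅∪∅=∅
  n5('dbd'): parent n4 fail=6; on 'd' 6→0 → fail=3;  out {1}∪∅={1}
  n8('bee'): parent n7 fail=0; on 'e' 0 → fail=0;  out ∅∪∅=∅
  n10('dbb'): parent n4 fail=6; on 'b' 6 → fail=14;  out ∅∪∅=∅
  n15('bbd'): parent n14 fail=6; on 'd' 6→0 → fail=3;  out ∅∪∅=∅
  n9('beec'): parent n8 fail=0; on 'c' 0 → fail=0;  out {2}∪∅={2}
  n11('dbbd'): parent n10 fail=14; on 'd' 14 → fail=15;  out ∅∪∅=∅
  n16('bbdd'): parent n15 fail=3; on 'd' 3→0 → fail=3;  out ∅∪∅=∅
  n12('dbbdd'): parent n11 fail=15; on 'd' 15 → fail=16;  out ∅∪∅=∅
  n17('bbddd'): parent n16 fail=3; on 'd' 3→0 → fail=3;  out {4}∪∅={4}
  n13('dbbddd'): parent n12 fail=16; on 'd' 16 → fail=17;  out {3}∪{4}={3,4}

Run:
pos 0 'b': at 6
pos 1 'c': at 0 ·f
pos 2 'c': at 0
pos 3 'a': at 1
pos 4 'b': at 2  emit P0@[3:4]
pos 5 'd': at 3 ·f
pos 6 'd': at 3 ·f
pos 7 'b': at 4
pos 8 'd': at 5  emit P1@[6:8]
pos 9 'e': at 0 ·f
pos 10 'b': at 6
pos 11 'e': at 7
pos 12 'e': at 8
pos 13 'c': at 9  emit P2@[10:13]
pos 14 'e': at 0 ·f
pos 15 'd': at 3
pos 16 'b': at 4
pos 17 'd': at 5  emit P1@[15:17]
pos 18 'c': at 0 ·f
pos 19 'e': at 0
pos 20 'b': at 6
pos 21 'e': at 7
pos 22 'e': at 8
pos 23 'c': at 9  emit P2@[20:23]
pos 24 'a': at 1 ·f
pos 25 'b': at 2  emit P0@[24:25]
pos 26 'd': at 3 ·f
pos 27 'b': at 4
pos 28 'b': at 10
pos 29 'd': at 11
pos 30 'd': at 12
pos 31 'd': at 13  emit P3@[26:31],P4@[27:31]
pos 32 'a': at 1 ·f
pos 33 'b': at 2  emit P0@[32:33]
pos 34 'c': at 0 ·f
pos 35 'a': at 1
pos 36 'd': at 3 ·f
pos 37 'b': at 4
pos 38 'b': at 10
pos 39 'd': at 11
pos 40 'd': at 12
pos 41 'd': at 13  emit P3@[36:41],P4@[37:41]
pos 42 'd': at 3 ·f
pos 43 'd': at 3 ·f
pos 44 'b': at 4

All matches (sorted): [[4,0],[8,1],[13,2],[17,1],[23,2],[25,0],[31,3],[31,4],[33,0],[41,3],[41,4]]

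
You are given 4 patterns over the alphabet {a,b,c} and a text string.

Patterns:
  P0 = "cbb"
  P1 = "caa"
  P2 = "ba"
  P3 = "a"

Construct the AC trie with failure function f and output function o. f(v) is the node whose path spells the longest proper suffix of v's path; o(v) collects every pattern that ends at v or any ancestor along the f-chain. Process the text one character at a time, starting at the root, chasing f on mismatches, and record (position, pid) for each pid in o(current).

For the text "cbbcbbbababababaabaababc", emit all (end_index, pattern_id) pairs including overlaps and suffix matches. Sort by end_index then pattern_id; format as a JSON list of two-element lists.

Construct AC machine:
Trie (insert patterns):
  n0 'ε': a→8 b→6 c→1
  n1 'c': a→4 b→2
  n2 'cb': b→3
  n3 'cbb': ·  ←P0
  n4 'ca': a→5
  n5 'caa': ·  ←P1
  n6 'b': a→7
  n7 'ba': ·  ←P2
  n8 'a': ·  ←P3

BFS fail/out derivation:
  fail(1) 'c': from fail(0)=0 chase 'c': 0 ⇒ 0;  out=∅∪out(0)=∅
  fail(6) 'b': from fail(0)=0 chase 'b': 0 ⇒ 0;  out=∅∪out(0)=∅
  fail(8) 'a': from fail(0)=0 chase 'a': 0 ⇒ 0;  out={3}∪out(0)={3}
  fail(2) 'cb': from fail(1)=0 chase 'b': 0 ⇒ 6;  out=∅∪out(6)=∅
  fail(4) 'ca': from fail(1)=0 chase 'a': 0 ⇒ 8;  out=∅∪out(8)={3}
  fail(7) 'ba': from fail(6)=0 chase 'a': 0 ⇒ 8;  out={2}∪out(8)={2,3}
  fail(3) 'cbb': from fail(2)=6 chase 'b': 6→0 ⇒ 6;  out={0}∪out(6)={0}
  fail(5) 'caa': from fail(4)=8 chase 'a': 8→0 ⇒ 8;  out={1}∪out(8)={1,3}

Scan:
pos 0 'c': at 1
pos 1 'b': at 2
pos 2 'b': at 3  → match P0@[0:2]
pos 3 'c': at 1 (via fail)
pos 4 'b': at 2
pos 5 'b': at 3  → match P0@[3:5]
pos 6 'b': at 6 (via fail)
pos 7 'a': at 7  → match P2@[6:7],P3@[7:7]
pos 8 'b': at 6 (via fail)
pos 9 'a': at 7  → match P2@[8:9],P3@[9:9]
pos 10 'b': at 6 (via fail)
pos 11 'a': at 7  → match P2@[10:11],P3@[11:11]
pos 12 'b': at 6 (via fail)
pos 13 'a': at 7  → match P2@[12:13],P3@[13:13]
pos 14 'b': at 6 (via fail)
pos 15 'a': at 7  → match P2@[14:15],P3@[15:15]
pos 16 'a': at 8 (via fail)  → match P3@[16:16]
pos 17 'b': at 6 (via fail)
pos 18 'a': at 7  → match P2@[17:18],P3@[18:18]
pos 19 'a': at 8 (via fail)  → match P3@[19:19]
pos 20 'b': at 6 (via fail)
pos 21 'a': at 7  → match P2@[20:21],P3@[21:21]
pos 22 'b': at 6 (via fail)
pos 23 'c': at 1 (via fail)

Result: [[2,0],[5,0],[7,2],[7,3],[9,2],[9,3],[11,2],[11,3],[13,2],[13,3],[15,2],[15,3],[16,3],[18,2],[18,3],[19,3],[21,2],[21,3]]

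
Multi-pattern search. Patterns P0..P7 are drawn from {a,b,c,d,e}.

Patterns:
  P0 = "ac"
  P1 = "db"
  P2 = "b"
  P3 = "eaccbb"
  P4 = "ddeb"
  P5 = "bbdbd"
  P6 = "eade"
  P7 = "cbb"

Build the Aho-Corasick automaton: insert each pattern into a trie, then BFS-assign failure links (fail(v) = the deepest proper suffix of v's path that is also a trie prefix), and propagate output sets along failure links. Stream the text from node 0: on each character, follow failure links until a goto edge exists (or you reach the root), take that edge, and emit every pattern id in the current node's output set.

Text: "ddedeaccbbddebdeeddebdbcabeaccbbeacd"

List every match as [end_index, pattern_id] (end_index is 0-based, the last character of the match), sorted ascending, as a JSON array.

Build:
Trie nodes:
  0='ε' goto a→1 b→5 c→21 d→3 e→6
  1='a' goto c→2
  2='ac' goto ·  ←P0
  3='d' goto b→4 d→12
  4='db' goto ·  ←P1
  5='b' goto b→15  ←P2
  6='e' goto a→7
  7='ea' goto c→8 d→19
  8='eac' goto c→9
  9='eacc' goto b→10
  10='eaccb' goto b→11
  11='eaccbb' goto ·  ←P3
  12='dd' goto e→13
  13='dde' goto b→14
  14='ddeb' goto ·  ←P4
  15='bb' goto d→16
  16='bbd' goto b→17
  17='bbdb' goto d→18
  18='bbdbd' goto ·  ←P5
  19='ead' goto e→20
  20='eade' goto ·  ←P6
  21='c' goto b→22
  22='cb' goto b→23
  23='cbb' goto ·  ←P7

BFS fail/out derivation:
  fail(1) 'a': from fail(0)=0 chase 'a': 0 ⇒ 0;  out=∅∪out(0)=∅
  fail(3) 'd': from fail(0)=0 chase 'd': 0 ⇒ 0;  out=∅∪out(0)=∅
  fail(5) 'b': from fail(0)=0 chase 'b': 0 ⇒ 0;  out={2}∪out(0)={2}
  fail(6) 'e': from fail(0)=0 chase 'e': 0 ⇒ 0;  out=∅∪out(0)=∅
  fail(21) 'c': from fail(0)=0 chase 'c': 0 ⇒ 0;  out=∅∪out(0)=∅
  fail(2) 'ac': from fail(1)=0 chase 'c': 0 ⇒ 21;  out={0}∪out(21)={0}
  fail(4) 'db': from fail(3)=0 chase 'b': 0 ⇒ 5;  out={1}∪out(5)={1,2}
  fail(7) 'ea': from fail(6)=0 chase 'a': 0 ⇒ 1;  out=∅∪out(1)=∅
  fail(12) 'dd': from fail(3)=0 chase 'd': 0 ⇒ 3;  out=∅∪out(3)=∅
  fail(15) 'bb': from fail(5)=0 chase 'b': 0 ⇒ 5;  out=∅∪out(5)={2}
  fail(22) 'cb': from fail(21)=0 chase 'b': 0 ⇒ 5;  out=∅∪out(5)={2}
  fail(8) 'eac': from fail(7)=1 chase 'c': 1 ⇒ 2;  out=∅∪out(2)={0}
  fail(13) 'dde': from fail(12)=3 chase 'e': 3→0 ⇒ 6;  out=∅∪out(6)=∅
  fail(16) 'bbd': from fail(15)=5 chase 'd': 5→0 ⇒ 3;  out=∅∪out(3)=∅
  fail(19) 'ead': from fail(7)=1 chase 'd': 1→0 ⇒ 3;  out=∅∪out(3)=∅
  fail(23) 'cbb': from fail(22)=5 chase 'b': 5 ⇒ 15;  out={7}∪out(15)={2,7}
  fail(9) 'eacc': from fail(8)=2 chase 'c': 2→21→0 ⇒ 21;  out=∅∪out(21)=∅
  fail(14) 'ddeb': from fail(13)=6 chase 'b': 6→0 ⇒ 5;  out={4}∪out(5)={2,4}
  fail(17) 'bbdb': from fail(16)=3 chase 'b': 3 ⇒ 4;  out=∅∪out(4)={1,2}
  fail(20) 'eade': from fail(19)=3 chase 'e': 3→0 ⇒ 6;  out={6}∪out(6)={6}
  fail(10) 'eaccb': from fail(9)=21 chase 'b': 21 ⇒ 22;  out=∅∪out(22)={2}
  fail(18) 'bbdbd': from fail(17)=4 chase 'd': 4→5→0 ⇒ 3;  out={5}∪out(3)={5}
  fail(11) 'eaccbb': from fail(10)=22 chase 'b': 22 ⇒ 23;  out={3}∪out(23)={2,3,7}

Text stream:
i=0 'd': node 0→3
i=1 'd': node 3→12
i=2 'e': node 12→13
i=3 'd': node 13→3 (via fail)
i=4 'e': node 3→6 (via fail)
i=5 'a': node 6→7
i=6 'c': node 7→8  emit P0@[5:6]
i=7 'c': node 8→9
i=8 'b': node 9→10  emit P2@[8:8]
i=9 'b': node 10→11  emit P2@[9:9],P3@[4:9],P7@[7:9]
i=10 'd': node 11→16 (via fail)
i=11 'd': node 16→12 (via fail)
i=12 'e': node 12→13
i=13 'b': node 13→14  emit P2@[13:13],P4@[10:13]
i=14 'd': node 14→3 (via fail)
i=15 'e': node 3→6 (via fail)
i=16 'e': node 6→6 (via fail)
i=17 'd': node 6→3 (via fail)
i=18 'd': node 3→12
i=19 'e': node 12→13
i=20 'b': node 13→14  emit P2@[20:20],P4@[17:20]
i=21 'd': node 14→3 (via fail)
i=22 'b': node 3→4  emit P1@[21:22],P2@[22:22]
i=23 'c': node 4→21 (via fail)
i=24 'a': node 21→1 (via fail)
i=25 'b': node 1→5 (via fail)  emit P2@[25:25]
i=26 'e': node 5→6 (via fail)
i=27 'a': node 6→7
i=28 'c': node 7→8  emit P0@[27:28]
i=29 'c': node 8→9
i=30 'b': node 9→10  emit P2@[30:30]
i=31 'b': node 10→11  emit P2@[31:31],P3@[26:31],P7@[29:31]
i=32 'e': node 11→6 (via fail)
i=33 'a': node 6→7
i=34 'c': node 7→8  emit P0@[33:34]
i=35 'd': node 8→3 (via fail)

Result: [[6,0],[8,2],[9,2],[9,3],[9,7],[13,2],[13,4],[20,2],[20,4],[22,1],[22,2],[25,2],[28,0],[30,2],[31,2],[31,3],[31,7],[34,0]]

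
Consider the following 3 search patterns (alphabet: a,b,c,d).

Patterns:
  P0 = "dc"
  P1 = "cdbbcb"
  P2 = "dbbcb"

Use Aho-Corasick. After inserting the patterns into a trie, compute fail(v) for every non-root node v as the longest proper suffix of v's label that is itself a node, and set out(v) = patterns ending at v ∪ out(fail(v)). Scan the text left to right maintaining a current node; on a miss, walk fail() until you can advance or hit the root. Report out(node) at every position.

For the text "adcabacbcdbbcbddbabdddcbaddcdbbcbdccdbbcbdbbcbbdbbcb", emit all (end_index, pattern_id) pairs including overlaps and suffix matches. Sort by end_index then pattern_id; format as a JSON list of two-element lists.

Build automaton:
Trie nodes:
  0='ε' goto c→3 d→1
  1='d' goto b→9 c→2
  2='dc' goto ·  ←P0
  3='c' goto d→4
  4='cd' goto b→5
  5='cdb' goto b→6
  6='cdbb' goto c→7
  7='cdbbc' goto b→8
  8='cdbbcb' goto ·  ←P1
  9='db' goto b→10
  10='dbb' goto c→11
  11='dbbc' goto b→12
  12='dbbcb' goto ·  ←P2

Failure links (BFS by depth):
  n1('d'): parent n0 fail=0; on 'd' 0 → fail=0;  out ∅∪∅=∅
  n3('c'): parent n0 fail=0; on 'c' 0 → fail=0;  out ∅∪∅=∅
  n2('dc'): parent n1 fail=0; on 'c' 0 → fail=3;  out {0}∪∅={0}
  n4('cd'): parent n3 fail=0; on 'd' 0 → fail=1;  out ∅∪∅=∅
  n9('db'): parent n1 fail=0; on 'b' 0 → fail=0;  out ∅∪∅=∅
  n5('cdb'): parent n4 fail=1; on 'b' 1 → fail=9;  out ∅∪∅=∅
  n10('dbb'): parent n9 fail=0; on 'b' 0 → fail=0;  out ∅∪∅=∅
  n6('cdbb'): parent n5 fail=9; on 'b' 9 → fail=10;  out ∅∪∅=∅
  n11('dbbc'): parent n10 fail=0; on 'c' 0 → fail=3;  out ∅∪∅=∅
  n7('cdbbc'): parent n6 fail=10; on 'c' 10 → fail=11;  out ∅∪∅=∅
  n12('dbbcb'): parent n11 fail=3; on 'b' 3→0 → fail=0;  out {2}∪∅={2}
  n8('cdbbcb'): parent n7 fail=11; on 'b' 11 → fail=12;  out {1}∪{2}={1,2}

Text stream:
pos 0 'a': at 0
pos 1 'd': at 1
pos 2 'c': at 2  ** P0@[1:2]
pos 3 'a': at 0 (via fail)
pos 4 'b': at 0
pos 5 'a': at 0
pos 6 'c': at 3
pos 7 'b': at 0 (via fail)
pos 8 'c': at 3
pos 9 'd': at 4
pos 10 'b': at 5
pos 11 'b': at 6
pos 12 'c': at 7
pos 13 'b': at 8  ** P1@[8:13],P2@[9:13]
pos 14 'd': at 1 (via fail)
pos 15 'd': at 1 (via fail)
pos 16 'b': at 9
pos 17 'a': at 0 (via fail)
pos 18 'b': at 0
pos 19 'd': at 1
pos 20 'd': at 1 (via fail)
pos 21 'd': at 1 (via fail)
pos 22 'c': at 2  ** P0@[21:22]
pos 23 'b': at 0 (via fail)
pos 24 'a': at 0
pos 25 'd': at 1
pos 26 'd': at 1 (via fail)
pos 27 'c': at 2  ** P0@[26:27]
pos 28 'd': at 4 (via fail)
pos 29 'b': at 5
pos 30 'b': at 6
pos 31 'c': at 7
pos 32 'b': at 8  ** P1@[27:32],P2@[28:32]
pos 33 'd': at 1 (via fail)
pos 34 'c': at 2  ** P0@[33:34]
pos 35 'c': at 3 (via fail)
pos 36 'd': at 4
pos 37 'b': at 5
pos 38 'b': at 6
pos 39 'c': at 7
pos 40 'b': at 8  ** P1@[35:40],P2@[36:40]
pos 41 'd': at 1 (via fail)
pos 42 'b': at 9
pos 43 'b': at 10
pos 44 'c': at 11
pos 45 'b': at 12  ** P2@[41:45]
pos 46 'b': at 0 (via fail)
pos 47 'd': at 1
pos 48 'b': at 9
pos 49 'b': at 10
pos 50 'c': at 11
pos 51 'b': at 12  ** P2@[47:51]

Matches: [[2,0],[13,1],[13,2],[22,0],[27,0],[32,1],[32,2],[34,0],[40,1],[40,2],[45,2],[51,2]]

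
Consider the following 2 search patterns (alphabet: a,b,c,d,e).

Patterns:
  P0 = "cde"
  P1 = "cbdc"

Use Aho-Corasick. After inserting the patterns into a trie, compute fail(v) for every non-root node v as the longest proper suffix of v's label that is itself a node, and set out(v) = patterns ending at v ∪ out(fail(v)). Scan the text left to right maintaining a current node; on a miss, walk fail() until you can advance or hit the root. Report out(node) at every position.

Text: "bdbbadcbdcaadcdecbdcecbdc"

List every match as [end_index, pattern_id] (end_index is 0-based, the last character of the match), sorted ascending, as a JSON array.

Build:
Trie (insert patterns):
  0='ε' goto c→1
  1='c' goto b→4 d→2
  2='cd' goto e→3
  3='cde' goto ·  [P0 ends]
  4='cb' goto d→5
  5='cbd' goto c→6
  6='cbdc' goto ·  [P1 ends]

BFS fail/out derivation:
  fail(1) 'c': from fail(0)=0 chase 'c': 0 ⇒ 0;  out=∅∪out(0)=∅
  fail(2) 'cd': from fail(1)=0 chase 'd': 0 ⇒ 0;  out=∅∪out(0)=∅
  fail(4) 'cb': from fail(1)=0 chase 'b': 0 ⇒ 0;  out=∅∪out(0)=∅
  fail(3) 'cde': from fail(2)=0 chase 'e': 0 ⇒ 0;  out={0}∪out(0)={0}
  fail(5) 'cbd': from fail(4)=0 chase 'd': 0 ⇒ 0;  out=∅∪out(0)=∅
  fail(6) 'cbdc': from fail(5)=0 chase 'c': 0 ⇒ 1;  out={1}∪out(1)={1}

Run:
[0] read 'b'  n0⇒n0
[1] read 'd'  n0⇒n0
[2] read 'b'  n0⇒n0
[3] read 'b'  n0⇒n0
[4] read 'a'  n0⇒n0
[5] read 'd'  n0⇒n0
[6] read 'c'  n0⇒n1
[7] read 'b'  n1⇒n4
[8] read 'd'  n4⇒n5
[9] read 'c'  n5⇒n6  → match P1@[6:9]
[10] read 'a'  n6⇒n0 (via fail)
[11] read 'a'  n0⇒n0
[12] read 'd'  n0⇒n0
[13] read 'c'  n0⇒n1
[14] read 'd'  n1⇒n2
[15] read 'e'  n2⇒n3  → match P0@[13:15]
[16] read 'c'  n3⇒n1 (via fail)
[17] read 'b'  n1⇒n4
[18] read 'd'  n4⇒n5
[19] read 'c'  n5⇒n6  → match P1@[16:19]
[20] read 'e'  n6⇒n0 (via fail)
[21] read 'c'  n0⇒n1
[22] read 'b'  n1⇒n4
[23] read 'd'  n4⇒n5
[24] read 'c'  n5⇒n6  → match P1@[21:24]

Matches: [[9,1],[15,0],[19,1],[24,1]]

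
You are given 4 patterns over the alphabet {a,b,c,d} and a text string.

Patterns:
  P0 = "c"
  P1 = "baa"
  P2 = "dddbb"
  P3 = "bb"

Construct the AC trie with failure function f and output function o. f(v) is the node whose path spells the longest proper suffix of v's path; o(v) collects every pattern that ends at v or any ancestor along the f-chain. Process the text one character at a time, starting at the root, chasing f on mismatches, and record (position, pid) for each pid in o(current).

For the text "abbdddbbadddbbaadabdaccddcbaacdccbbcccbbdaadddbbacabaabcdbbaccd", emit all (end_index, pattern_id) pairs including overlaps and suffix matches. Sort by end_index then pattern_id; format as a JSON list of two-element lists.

Construct AC machine:
Trie (insert patterns):
  0='ε' goto b→2 c→1 d→5
  1='c' goto ·  [P0 ends]
  2='b' goto a→3 b→10
  3='ba' goto a→4
  4='baa' goto ·  [P1 ends]
  5='d' goto d→6
  6='dd' goto d→7
  7='ddd' goto b→8
  8='dddb' goto b→9
  9='dddbb' goto ·  [P2 ends]
  10='bb' goto ·  [P3 ends]

Failure links (BFS by depth):
  fail(1) 'c': from fail(0)=0 chase 'c': 0 ⇒ 0;  out={0}∪out(0)={0}
  fail(2) 'b': from fail(0)=0 chase 'b': 0 ⇒ 0;  out=∅∪out(0)=∅
  fail(5) 'd': from fail(0)=0 chase 'd': 0 ⇒ 0;  out=∅∪out(0)=∅
  fail(3) 'ba': from fail(2)=0 chase 'a': 0 ⇒ 0;  out=∅∪out(0)=∅
  fail(6) 'dd': from fail(5)=0 chase 'd': 0 ⇒ 5;  out=∅∪out(5)=∅
  fail(10) 'bb': from fail(2)=0 chase 'b': 0 ⇒ 2;  out={3}∪out(2)={3}
  fail(4) 'baa': from fail(3)=0 chase 'a': 0 ⇒ 0;  out={1}∪out(0)={1}
  fail(7) 'ddd': from fail(6)=5 chase 'd': 5 ⇒ 6;  out=∅∪out(6)=∅
  fail(8) 'dddb': from fail(7)=6 chase 'b': 6→5→0 ⇒ 2;  out=∅∪out(2)=∅
  fail(9) 'dddbb': from fail(8)=2 chase 'b': 2 ⇒ 10;  out={2}∪out(10)={2,3}

Text stream:
[0] read 'a'  n0⇒n0
[1] read 'b'  n0⇒n2
[2] read 'b'  n2⇒n10  ** P3@[1:2]
[3] read 'd'  n10⇒n5 (fail-walked)
[4] read 'd'  n5⇒n6
[5] read 'd'  n6⇒n7
[6] read 'b'  n7⇒n8
[7] read 'b'  n8⇒n9  ** P2@[3:7],P3@[6:7]
[8] read 'a'  n9⇒n3 (fail-walked)
[9] read 'd'  n3⇒n5 (fail-walked)
[10] read 'd'  n5⇒n6
[11] read 'd'  n6⇒n7
[12] read 'b'  n7⇒n8
[13] read 'b'  n8⇒n9  ** P2@[9:13],P3@[12:13]
[14] read 'a'  n9⇒n3 (fail-walked)
[15] read 'a'  n3⇒n4  ** P1@[13:15]
[16] read 'd'  n4⇒n5 (fail-walked)
[17] read 'a'  n5⇒n0 (fail-walked)
[18] read 'b'  n0⇒n2
[19] read 'd'  n2⇒n5 (fail-walked)
[20] read 'a'  n5⇒n0 (fail-walked)
[21] read 'c'  n0⇒n1  ** P0@[21:21]
[22] read 'c'  n1⇒n1 (fail-walked)  ** P0@[22:22]
[23] read 'd'  n1⇒n5 (fail-walked)
[24] read 'd'  n5⇒n6
[25] read 'c'  n6⇒n1 (fail-walked)  ** P0@[25:25]
[26] read 'b'  n1⇒n2 (fail-walked)
[27] read 'a'  n2⇒n3
[28] read 'a'  n3⇒n4  ** P1@[26:28]
[29] read 'c'  n4⇒n1 (fail-walked)  ** P0@[29:29]
[30] read 'd'  n1⇒n5 (fail-walked)
[31] read 'c'  n5⇒n1 (fail-walked)  ** P0@[31:31]
[32] read 'c'  n1⇒n1 (fail-walked)  ** P0@[32:32]
[33] read 'b'  n1⇒n2 (fail-walked)
[34] read 'b'  n2⇒n10  ** P3@[33:34]
[35] read 'c'  n10⇒n1 (fail-walked)  ** P0@[35:35]
[36] read 'c'  n1⇒n1 (fail-walked)  ** P0@[36:36]
[37] read 'c'  n1⇒n1 (fail-walked)  ** P0@[37:37]
[38] read 'b'  n1⇒n2 (fail-walked)
[39] read 'b'  n2⇒n10  ** P3@[38:39]
[40] read 'd'  n10⇒n5 (fail-walked)
[41] read 'a'  n5⇒n0 (fail-walked)
[42] read 'a'  n0⇒n0
[43] read 'd'  n0⇒n5
[44] read 'd'  n5⇒n6
[45] read 'd'  n6⇒n7
[46] read 'b'  n7⇒n8
[47] read 'b'  n8⇒n9  ** P2@[43:47],P3@[46:47]
[48] read 'a'  n9⇒n3 (fail-walked)
[49] read 'c'  n3⇒n1 (fail-walked)  ** P0@[49:49]
[50] read 'a'  n1⇒n0 (fail-walked)
[51] read 'b'  n0⇒n2
[52] read 'a'  n2⇒n3
[53] read 'a'  n3⇒n4  ** P1@[51:53]
[54] read 'b'  n4⇒n2 (fail-walked)
[55] read 'c'  n2⇒n1 (fail-walked)  ** P0@[55:55]
[56] read 'd'  n1⇒n5 (fail-walked)
[57] read 'b'  n5⇒n2 (fail-walked)
[58] read 'b'  n2⇒n10  ** P3@[57:58]
[59] read 'a'  n10⇒n3 (fail-walked)
[60] read 'c'  n3⇒n1 (fail-walked)  ** P0@[60:60]
[61] read 'c'  n1⇒n1 (fail-walked)  ** P0@[61:61]
[62] read 'd'  n1⇒n5 (fail-walked)

Matches: [[2,3],[7,2],[7,3],[13,2],[13,3],[15,1],[21,0],[22,0],[25,0],[28,1],[29,0],[31,0],[32,0],[34,3],[35,0],[36,0],[37,0],[39,3],[47,2],[47,3],[49,0],[53,1],[55,0],[58,3],[60,0],[61,0]]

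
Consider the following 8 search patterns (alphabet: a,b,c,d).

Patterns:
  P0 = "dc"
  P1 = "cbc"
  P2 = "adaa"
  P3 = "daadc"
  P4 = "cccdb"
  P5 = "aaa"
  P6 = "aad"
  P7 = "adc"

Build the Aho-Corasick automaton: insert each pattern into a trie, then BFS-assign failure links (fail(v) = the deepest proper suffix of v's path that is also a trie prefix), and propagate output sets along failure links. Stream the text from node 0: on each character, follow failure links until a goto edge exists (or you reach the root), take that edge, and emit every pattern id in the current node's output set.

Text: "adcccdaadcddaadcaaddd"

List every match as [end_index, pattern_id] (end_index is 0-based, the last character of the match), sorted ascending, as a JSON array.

Construct AC machine:
Trie (insert patterns):
  0='ε' goto a→6 c→3 d→1
  1='d' goto a→10 c→2
  2='dc' goto ·  ←P0
  3='c' goto b→4 c→14
  4='cb' goto c→5
  5='cbc' goto ·  ←P1
  6='a' goto a→18 d→7
  7='ad' goto a→8 c→21
  8='ada' goto a→9
  9='adaa' goto ·  ←P2
  10='da' goto a→11
  11='daa' goto d→12
  12='daad' goto c→13
  13='daadc' goto ·  ←P3
  14='cc' goto c→15
  15='ccc' goto d→16
  16='cccd' goto b→17
  17='cccdb' goto ·  ←P4
  18='aa' goto a→19 d→20
  19='aaa' goto ·  ←P5
  20='aad' goto ·  ←P6
  21='adc' goto ·  ←P7

Failure links (BFS by depth):
  n1('d'): parent n0 fail=0; on 'd' 0 → fail=0;  out ∅∪∅=∅
  n3('c'): parent n0 fail=0; on 'c' 0 → fail=0;  out ∅∪∅=∅
  n6('a'): parent n0 fail=0; on 'a' 0 → fail=0;  out ∅∪∅=∅
  n2('dc'): parent n1 fail=0; on 'c' 0 → fail=3;  out {0}∪∅={0}
  n4('cb'): parent n3 fail=0; on 'b' 0 → fail=0;  out ∅∪∅=∅
  n7('ad'): parent n6 fail=0; on 'd' 0 → fail=1;  out ∅∪∅=∅
  n10('da'): parent n1 fail=0; on 'a' 0 → fail=6;  out ∅∪∅=∅
  n14('cc'): parent n3 fail=0; on 'c' 0 → fail=3;  out ∅∪∅=∅
  n18('aa'): parent n6 fail=0; on 'a' 0 → fail=6;  out ∅∪∅=∅
  n5('cbc'): parent n4 fail=0; on 'c' 0 → fail=3;  out {1}∪∅={1}
  n8('ada'): parent n7 fail=1; on 'a' 1 → fail=10;  out ∅∪∅=∅
  n11('daa'): parent n10 fail=6; on 'a' 6 → fail=18;  out ∅∪∅=∅
  n15('ccc'): parent n14 fail=3; on 'c' 3 → fail=14;  out ∅∪∅=∅
  n19('aaa'): parent n18 fail=6; on 'a' 6 → fail=18;  out {5}∪∅={5}
  n20('aad'): parent n18 fail=6; on 'd' 6 → fail=7;  out {6}∪∅={6}
  n21('adc'): parent n7 fail=1; on 'c' 1 → fail=2;  out {7}∪{0}={0,7}
  n9('adaa'): parent n8 fail=10; on 'a' 10 → fail=11;  out {2}∪∅={2}
  n12('daad'): parent n11 fail=18; on 'd' 18 → fail=20;  out ∅∪{6}={6}
  n16('cccd'): parent n15 fail=14; on 'd' 14→3→0 → fail=1;  out ∅∪∅=∅
  n13('daadc'): parent n12 fail=20; on 'c' 20→7 → fail=21;  out {3}∪{0,7}={0,3,7}
  n17('cccdb'): parent n16 fail=1; on 'b' 1→0 → fail=0;  out {4}∪∅={4}

Run:
i=0 'a': node 0→6
i=1 'd': node 6→7
i=2 'c': node 7→21  emit P0@[1:2],P7@[0:2]
i=3 'c': node 21→14 ·f
i=4 'c': node 14→15
i=5 'd': node 15→16
i=6 'a': node 16→10 ·f
i=7 'a': node 10→11
i=8 'd': node 11→12  emit P6@[6:8]
i=9 'c': node 12→13  emit P0@[8:9],P3@[5:9],P7@[7:9]
i=10 'd': node 13→1 ·f
i=11 'd': node 1→1 ·f
i=12 'a': node 1→10
i=13 'a': node 10→11
i=14 'd': node 11→12  emit P6@[12:14]
i=15 'c': node 12→13  emit P0@[14:15],P3@[11:15],P7@[13:15]
i=16 'a': node 13→6 ·f
i=17 'a': node 6→18
i=18 'd': node 18→20  emit P6@[16:18]
i=19 'd': node 20→1 ·f
i=20 'd': node 1→1 ·f

All matches (sorted): [[2,0],[2,7],[8,6],[9,0],[9,3],[9,7],[14,6],[15,0],[15,3],[15,7],[18,6]]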